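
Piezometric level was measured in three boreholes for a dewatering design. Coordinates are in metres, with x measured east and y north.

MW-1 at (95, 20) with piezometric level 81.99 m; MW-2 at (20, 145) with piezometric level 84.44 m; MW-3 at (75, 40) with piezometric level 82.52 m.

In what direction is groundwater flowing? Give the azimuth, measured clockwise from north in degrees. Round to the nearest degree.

Three-point gradient (reference MW-1): Δ to MW-2 = (-75, 125, +2.45), Δ to MW-3 = (-20, 20, +0.53).
∂h/∂x = -0.01725, ∂h/∂y = +0.009250 (det = 1000).
Flow direction (−∇h) has components (+0.01725 E, -0.009250 N).
Azimuth = atan2(E, N) = atan2(+0.01725, -0.009250) = 118.2° ≈ 118°.

118°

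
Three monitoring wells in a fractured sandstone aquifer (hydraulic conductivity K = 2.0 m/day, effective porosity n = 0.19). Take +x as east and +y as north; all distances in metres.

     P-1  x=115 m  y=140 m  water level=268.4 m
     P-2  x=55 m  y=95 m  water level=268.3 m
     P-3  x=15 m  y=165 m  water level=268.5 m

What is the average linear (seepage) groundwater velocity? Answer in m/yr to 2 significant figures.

Three-point gradient (reference P-1): Δ to P-2 = (-60, -45, -0.1), Δ to P-3 = (-100, 25, +0.1).
∂h/∂x = -0.0003333, ∂h/∂y = +0.002667 (det = -6000).
|∇h| = √(-0.0003333² + 0.002667²) = 0.002688
Seepage velocity v = K·i/n = 2.0 × 0.002688 / 0.19 = 0.02829 m/day = 10.33 m/yr.

10 m/yr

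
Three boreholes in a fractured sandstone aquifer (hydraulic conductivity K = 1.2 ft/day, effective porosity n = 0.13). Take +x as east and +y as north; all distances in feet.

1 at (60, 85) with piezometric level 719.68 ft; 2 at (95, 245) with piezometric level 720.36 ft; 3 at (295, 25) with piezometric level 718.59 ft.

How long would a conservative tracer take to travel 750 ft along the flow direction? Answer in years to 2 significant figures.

With h = a·x + b·y + c and 1 as origin, the differences give:
  35·a + 160·b = +0.68
  235·a + (-60)·b = -1.09
Eliminate b (×(-60) and ×160, subtract): -39700·a = 133.600 → a = ∂h/∂x = -0.003365
Back-substitute: b = ∂h/∂y = +0.004986.
|∇h| = √(-0.003365² + 0.004986²) = 0.006015
Seepage velocity v = K·i/n = 1.2 × 0.006015 / 0.13 = 0.05552 ft/day.
t = 750 / 0.05552 = 1.351e+04 days = 37 years.

37 years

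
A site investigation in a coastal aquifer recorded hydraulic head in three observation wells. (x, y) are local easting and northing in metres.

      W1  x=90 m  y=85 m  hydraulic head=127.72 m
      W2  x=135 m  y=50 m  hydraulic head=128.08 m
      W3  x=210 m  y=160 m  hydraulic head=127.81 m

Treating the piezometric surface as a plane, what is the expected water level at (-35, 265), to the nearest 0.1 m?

Differences from W1: to W2 (Δx, Δy, Δh) = (45, -35, +0.36); to W3 = (120, 75, +0.09).
Determinant of the coordinate differences = 45·75 − 120·(-35) = 7575.
∂h/∂x = [(+0.36)·75 − (+0.09)·(-35)] / 7575 = +0.003980
∂h/∂y = [45·(+0.09) − 120·(+0.36)] / 7575 = -0.005168
h(-35, 265) = 127.72 + (+0.003980)·(-125) + (-0.005168)·(180) = 127.72 -0.498 -0.930 = 126.292 m.

126.3 m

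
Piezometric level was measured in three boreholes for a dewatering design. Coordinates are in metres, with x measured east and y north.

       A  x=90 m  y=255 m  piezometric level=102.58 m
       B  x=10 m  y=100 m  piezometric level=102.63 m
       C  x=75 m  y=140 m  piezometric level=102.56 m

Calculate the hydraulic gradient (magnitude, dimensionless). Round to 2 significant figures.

Differences from A: to B (Δx, Δy, Δh) = (-80, -155, +0.05); to C = (-15, -115, -0.02).
Solve a·Δx + b·Δy = Δh: det = (-80)·(-115) − (-15)·(-155) = 6875.
∂h/∂x = [(+0.05)·(-115) − (-0.02)·(-155)] / 6875 = -0.001287
∂h/∂y = [(-80)·(-0.02) − (-15)·(+0.05)] / 6875 = +0.0003418
|∇h| = √(-0.001287² + 0.0003418²) = 0.001332

0.0013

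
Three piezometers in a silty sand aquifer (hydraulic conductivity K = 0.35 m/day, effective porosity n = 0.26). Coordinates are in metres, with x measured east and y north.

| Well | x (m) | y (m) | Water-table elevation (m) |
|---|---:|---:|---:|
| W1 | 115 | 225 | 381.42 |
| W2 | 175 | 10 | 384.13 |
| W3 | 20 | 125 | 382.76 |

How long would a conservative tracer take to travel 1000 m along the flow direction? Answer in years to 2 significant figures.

With h = a·x + b·y + c and W1 as origin, the differences give:
  60·a + (-215)·b = +2.71
  (-95)·a + (-100)·b = +1.34
Eliminate b (×(-100) and ×(-215), subtract): -26425·a = 17.100 → a = ∂h/∂x = -0.0006471
Back-substitute: b = ∂h/∂y = -0.01279.
|∇h| = √(-0.0006471² + -0.01279²) = 0.01281
Seepage velocity v = K·i/n = 0.35 × 0.01281 / 0.26 = 0.01724 m/day.
t = 1000 / 0.01724 = 5.8e+04 days = 159 years.

160 years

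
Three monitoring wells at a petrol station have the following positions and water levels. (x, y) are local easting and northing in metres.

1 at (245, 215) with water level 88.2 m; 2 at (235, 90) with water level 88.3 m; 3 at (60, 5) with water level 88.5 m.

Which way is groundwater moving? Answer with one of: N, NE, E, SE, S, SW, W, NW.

Taking 1 as reference: 2−1 = (-10, -125, +0.1); 3−1 = (-185, -210, +0.3).
Solve a·Δx + b·Δy = Δh: det = (-10)·(-210) − (-185)·(-125) = -21025.
∂h/∂x = [(+0.1)·(-210) − (+0.3)·(-125)] / -21025 = -0.0007848
∂h/∂y = [(-10)·(+0.3) − (-185)·(+0.1)] / -21025 = -0.0007372
Flow = −∇h = (+0.0007848 east, +0.0007372 north), which points northeast.

NE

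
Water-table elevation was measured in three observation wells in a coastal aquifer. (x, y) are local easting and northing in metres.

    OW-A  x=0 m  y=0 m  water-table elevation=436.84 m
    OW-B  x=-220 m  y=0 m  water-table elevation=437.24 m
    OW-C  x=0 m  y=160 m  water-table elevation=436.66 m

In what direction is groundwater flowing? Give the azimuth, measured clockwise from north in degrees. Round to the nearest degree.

058°

∂h/∂x = (437.24 − 436.84) / (-220 − 0) = -0.001818
∂h/∂y = (436.66 − 436.84) / (160 − 0) = -0.001125
Flow direction (−∇h) has components (+0.001818 E, +0.001125 N).
Azimuth = atan2(E, N) = atan2(+0.001818, +0.001125) = 58.3° ≈ 058°.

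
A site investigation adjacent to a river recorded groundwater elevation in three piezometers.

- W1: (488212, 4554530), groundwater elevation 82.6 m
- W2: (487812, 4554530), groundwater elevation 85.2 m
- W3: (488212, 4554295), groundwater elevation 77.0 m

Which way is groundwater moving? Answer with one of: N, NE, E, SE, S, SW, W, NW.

∂h/∂x = (85.2 − 82.6) / (487812 − 488212) = -0.006500
∂h/∂y = (77.0 − 82.6) / (4554295 − 4554530) = +0.02383
Flow = −∇h = (+0.006500 east, -0.02383 north), which points south.

S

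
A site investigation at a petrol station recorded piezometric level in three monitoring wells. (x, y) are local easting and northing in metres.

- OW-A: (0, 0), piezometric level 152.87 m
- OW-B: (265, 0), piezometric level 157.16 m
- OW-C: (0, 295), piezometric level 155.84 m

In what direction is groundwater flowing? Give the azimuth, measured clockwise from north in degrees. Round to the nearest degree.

238°

∂h/∂x = (157.16 − 152.87) / (265 − 0) = +0.01619
∂h/∂y = (155.84 − 152.87) / (295 − 0) = +0.01007
Flow direction (−∇h) has components (-0.01619 E, -0.01007 N).
Azimuth = atan2(E, N) = atan2(-0.01619, -0.01007) = 238.1° ≈ 238°.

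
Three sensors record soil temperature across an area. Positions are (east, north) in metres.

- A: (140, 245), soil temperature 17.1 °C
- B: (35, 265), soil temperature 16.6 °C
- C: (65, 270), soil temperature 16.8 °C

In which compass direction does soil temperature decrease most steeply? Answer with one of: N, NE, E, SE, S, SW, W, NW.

With T = a·x + b·y + c and A as origin, the differences give:
  (-105)·a + 20·b = -0.5
  (-75)·a + 25·b = -0.3
Eliminate b (×25 and ×20, subtract): -1125·a = -6.50 → a = ∂T/∂x = +0.005778
Back-substitute: b = ∂T/∂y = +0.005333.
Steepest decrease is along −∇f = (-0.005778 E, -0.005333 N) → southwest.

SW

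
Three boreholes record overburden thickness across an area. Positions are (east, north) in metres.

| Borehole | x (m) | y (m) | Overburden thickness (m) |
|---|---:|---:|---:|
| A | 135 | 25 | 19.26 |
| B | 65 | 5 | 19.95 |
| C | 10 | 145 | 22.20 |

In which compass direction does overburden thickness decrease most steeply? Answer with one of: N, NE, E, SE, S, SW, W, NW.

Differences from A: to B (Δx, Δy, Δh) = (-70, -20, +0.69); to C = (-125, 120, +2.94).
Solve a·Δx + b·Δy = Δd: det = (-70)·120 − (-125)·(-20) = -10900.
∂d/∂x = [(+0.69)·120 − (+2.94)·(-20)] / -10900 = -0.01299
∂d/∂y = [(-70)·(+2.94) − (-125)·(+0.69)] / -10900 = +0.01097
Steepest decrease is along −∇f = (+0.01299 E, -0.01097 N) → southeast.

SE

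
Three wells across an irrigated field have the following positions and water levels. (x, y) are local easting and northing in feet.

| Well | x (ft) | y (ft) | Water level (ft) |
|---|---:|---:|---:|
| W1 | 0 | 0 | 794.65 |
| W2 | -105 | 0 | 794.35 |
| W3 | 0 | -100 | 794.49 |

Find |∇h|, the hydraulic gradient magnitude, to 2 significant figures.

∂h/∂x = (794.35 − 794.65) / (-105 − 0) = +0.002857
∂h/∂y = (794.49 − 794.65) / (-100 − 0) = +0.001600
|∇h| = √(0.002857² + 0.001600²) = 0.003275

0.0033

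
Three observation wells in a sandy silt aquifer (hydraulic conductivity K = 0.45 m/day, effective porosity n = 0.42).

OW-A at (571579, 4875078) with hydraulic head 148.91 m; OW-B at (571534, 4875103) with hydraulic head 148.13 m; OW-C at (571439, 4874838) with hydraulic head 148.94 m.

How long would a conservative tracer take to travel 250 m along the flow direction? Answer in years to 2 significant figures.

42 years

Three-point gradient (reference OW-A): Δ to OW-B = (-45, 25, -0.78), Δ to OW-C = (-140, -240, +0.03).
∂h/∂x = +0.01304, ∂h/∂y = -0.007731 (det = 14300).
|∇h| = √(0.01304² + -0.007731²) = 0.01516
Seepage velocity v = K·i/n = 0.45 × 0.01516 / 0.42 = 0.01624 m/day.
t = 250 / 0.01624 = 1.539e+04 days = 42.1 years.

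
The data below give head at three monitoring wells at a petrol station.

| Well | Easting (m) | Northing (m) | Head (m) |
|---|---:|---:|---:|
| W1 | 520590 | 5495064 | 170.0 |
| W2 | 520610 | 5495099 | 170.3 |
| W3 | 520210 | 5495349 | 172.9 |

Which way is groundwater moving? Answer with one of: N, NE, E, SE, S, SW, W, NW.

S

Differences from W1: to W2 (Δx, Δy, Δh) = (20, 35, +0.3); to W3 = (-380, 285, +2.9).
Determinant of the coordinate differences = 20·285 − (-380)·35 = 19000.
∂h/∂x = [(+0.3)·285 − (+2.9)·35] / 19000 = -0.0008421
∂h/∂y = [20·(+2.9) − (-380)·(+0.3)] / 19000 = +0.009053
Flow = −∇h = (+0.0008421 east, -0.009053 north), which points south.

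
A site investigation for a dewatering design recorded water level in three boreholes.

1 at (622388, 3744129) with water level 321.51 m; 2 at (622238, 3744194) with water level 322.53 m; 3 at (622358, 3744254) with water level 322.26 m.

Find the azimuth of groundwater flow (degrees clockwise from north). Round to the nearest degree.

Differences from 1: to 2 (Δx, Δy, Δh) = (-150, 65, +1.02); to 3 = (-30, 125, +0.75).
Determinant of the coordinate differences = (-150)·125 − (-30)·65 = -16800.
∂h/∂x = [(+1.02)·125 − (+0.75)·65] / -16800 = -0.004687
∂h/∂y = [(-150)·(+0.75) − (-30)·(+1.02)] / -16800 = +0.004875
Flow direction (−∇h) has components (+0.004687 E, -0.004875 N).
Azimuth = atan2(E, N) = atan2(+0.004687, -0.004875) = 136.1° ≈ 136°.

136°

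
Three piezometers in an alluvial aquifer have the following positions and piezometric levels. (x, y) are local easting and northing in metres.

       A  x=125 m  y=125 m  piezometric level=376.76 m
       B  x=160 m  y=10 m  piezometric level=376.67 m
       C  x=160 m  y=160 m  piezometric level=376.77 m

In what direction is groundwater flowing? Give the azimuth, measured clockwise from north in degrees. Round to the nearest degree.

With h = a·x + b·y + c and A as origin, the differences give:
  35·a + (-115)·b = -0.09
  35·a + 35·b = +0.01
Eliminate b (×35 and ×(-115), subtract): 5250·a = -2.000 → a = ∂h/∂x = -0.0003810
Back-substitute: b = ∂h/∂y = +0.0006667.
Flow direction (−∇h) has components (+0.0003810 E, -0.0006667 N).
Azimuth = atan2(E, N) = atan2(+0.0003810, -0.0006667) = 150.3° ≈ 150°.

150°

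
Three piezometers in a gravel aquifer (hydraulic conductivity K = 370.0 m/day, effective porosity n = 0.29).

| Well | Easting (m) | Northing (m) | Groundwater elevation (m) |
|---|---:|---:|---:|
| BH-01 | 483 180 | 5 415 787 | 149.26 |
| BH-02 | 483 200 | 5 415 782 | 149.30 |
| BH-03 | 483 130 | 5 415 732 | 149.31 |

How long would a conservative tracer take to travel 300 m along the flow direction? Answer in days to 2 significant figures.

Taking BH-01 as reference: BH-02−BH-01 = (20, -5, +0.04); BH-03−BH-01 = (-50, -55, +0.05).
Solve a·Δx + b·Δy = Δh: det = 20·(-55) − (-50)·(-5) = -1350.
∂h/∂x = [(+0.04)·(-55) − (+0.05)·(-5)] / -1350 = +0.001444
∂h/∂y = [20·(+0.05) − (-50)·(+0.04)] / -1350 = -0.002222
|∇h| = √(0.001444² + -0.002222²) = 0.00265
Seepage velocity v = K·i/n = 370.0 × 0.00265 / 0.29 = 3.381 m/day.
t = 300 / 3.381 = 88.73 days.

89 days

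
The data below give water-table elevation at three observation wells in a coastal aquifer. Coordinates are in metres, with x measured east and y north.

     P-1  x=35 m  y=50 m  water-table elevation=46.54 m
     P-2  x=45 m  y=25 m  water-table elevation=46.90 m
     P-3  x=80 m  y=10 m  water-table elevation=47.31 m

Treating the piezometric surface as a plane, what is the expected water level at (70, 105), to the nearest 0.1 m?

46.1 m

With h = a·x + b·y + c and P-1 as origin, the differences give:
  10·a + (-25)·b = +0.36
  45·a + (-40)·b = +0.77
Eliminate b (×(-40) and ×(-25), subtract): 725·a = 4.850 → a = ∂h/∂x = +0.006690
Back-substitute: b = ∂h/∂y = -0.01172.
h(70, 105) = 46.54 + (+0.006690)·(35) + (-0.01172)·(55) = 46.54 +0.234 -0.645 = 46.129 m.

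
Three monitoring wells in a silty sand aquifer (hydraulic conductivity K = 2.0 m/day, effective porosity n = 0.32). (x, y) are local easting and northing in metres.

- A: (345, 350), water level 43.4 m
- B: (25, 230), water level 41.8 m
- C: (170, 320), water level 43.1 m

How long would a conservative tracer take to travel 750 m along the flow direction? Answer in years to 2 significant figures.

20 years

With h = a·x + b·y + c and A as origin, the differences give:
  (-320)·a + (-120)·b = -1.6
  (-175)·a + (-30)·b = -0.3
Eliminate b (×(-30) and ×(-120), subtract): -11400·a = 12.00 → a = ∂h/∂x = -0.001053
Back-substitute: b = ∂h/∂y = +0.01614.
|∇h| = √(-0.001053² + 0.01614²) = 0.01617
Seepage velocity v = K·i/n = 2.0 × 0.01617 / 0.32 = 0.1011 m/day.
t = 750 / 0.1011 = 7418 days = 20.3 years.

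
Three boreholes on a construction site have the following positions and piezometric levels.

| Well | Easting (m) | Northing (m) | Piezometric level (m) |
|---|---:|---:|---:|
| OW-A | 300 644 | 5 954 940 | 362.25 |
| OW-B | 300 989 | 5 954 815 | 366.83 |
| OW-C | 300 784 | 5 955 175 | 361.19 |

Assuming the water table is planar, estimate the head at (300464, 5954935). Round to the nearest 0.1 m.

Differences from OW-A: to OW-B (Δx, Δy, Δh) = (345, -125, +4.58); to OW-C = (140, 235, -1.06).
Determinant of the coordinate differences = 345·235 − 140·(-125) = 98575.
∂h/∂x = [(+4.58)·235 − (-1.06)·(-125)] / 98575 = +0.009574
∂h/∂y = [345·(-1.06) − 140·(+4.58)] / 98575 = -0.01021
h(300464, 5954935) = 362.25 + (+0.009574)·(-180) + (-0.01021)·(-5) = 362.25 -1.723 +0.051 = 360.578 m.

360.6 m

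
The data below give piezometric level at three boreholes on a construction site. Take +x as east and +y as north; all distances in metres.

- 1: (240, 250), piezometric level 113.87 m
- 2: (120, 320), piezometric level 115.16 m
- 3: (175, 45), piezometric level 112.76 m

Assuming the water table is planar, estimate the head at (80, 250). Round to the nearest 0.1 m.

With h = a·x + b·y + c and 1 as origin, the differences give:
  (-120)·a + 70·b = +1.29
  (-65)·a + (-205)·b = -1.11
Eliminate b (×(-205) and ×70, subtract): 29150·a = -186.750 → a = ∂h/∂x = -0.006407
Back-substitute: b = ∂h/∂y = +0.007446.
h(80, 250) = 113.87 + (-0.006407)·(-160) + (+0.007446)·(0) = 113.87 +1.025 +0.000 = 114.895 m.

114.9 m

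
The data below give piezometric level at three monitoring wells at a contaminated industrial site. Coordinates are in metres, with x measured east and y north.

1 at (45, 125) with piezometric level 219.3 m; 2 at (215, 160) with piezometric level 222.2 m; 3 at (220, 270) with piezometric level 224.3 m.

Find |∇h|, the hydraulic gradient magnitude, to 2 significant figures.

Taking 1 as reference: 2−1 = (170, 35, +2.9); 3−1 = (175, 145, +5.0).
Determinant of the coordinate differences = 170·145 − 175·35 = 18525.
∂h/∂x = [(+2.9)·145 − (+5.0)·35] / 18525 = +0.01325
∂h/∂y = [170·(+5.0) − 175·(+2.9)] / 18525 = +0.01849
|∇h| = √(0.01325² + 0.01849²) = 0.02275

0.023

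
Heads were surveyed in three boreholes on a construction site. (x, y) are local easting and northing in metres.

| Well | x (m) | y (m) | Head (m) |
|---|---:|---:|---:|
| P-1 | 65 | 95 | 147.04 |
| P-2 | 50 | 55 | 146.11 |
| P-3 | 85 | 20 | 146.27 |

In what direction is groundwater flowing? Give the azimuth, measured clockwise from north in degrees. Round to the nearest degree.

Differences from P-1: to P-2 (Δx, Δy, Δh) = (-15, -40, -0.93); to P-3 = (20, -75, -0.77).
Solve a·Δx + b·Δy = Δh: det = (-15)·(-75) − 20·(-40) = 1925.
∂h/∂x = [(-0.93)·(-75) − (-0.77)·(-40)] / 1925 = +0.02023
∂h/∂y = [(-15)·(-0.77) − 20·(-0.93)] / 1925 = +0.01566
Flow direction (−∇h) has components (-0.02023 E, -0.01566 N).
Azimuth = atan2(E, N) = atan2(-0.02023, -0.01566) = 232.3° ≈ 232°.

232°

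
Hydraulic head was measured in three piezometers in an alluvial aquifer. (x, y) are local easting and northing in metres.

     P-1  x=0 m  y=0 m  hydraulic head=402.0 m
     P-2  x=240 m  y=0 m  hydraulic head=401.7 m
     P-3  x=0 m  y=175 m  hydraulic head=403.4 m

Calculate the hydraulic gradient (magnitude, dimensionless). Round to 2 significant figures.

0.0081

∂h/∂x = (401.7 − 402.0) / (240 − 0) = -0.001250
∂h/∂y = (403.4 − 402.0) / (175 − 0) = +0.008000
|∇h| = √(-0.001250² + 0.008000²) = 0.008097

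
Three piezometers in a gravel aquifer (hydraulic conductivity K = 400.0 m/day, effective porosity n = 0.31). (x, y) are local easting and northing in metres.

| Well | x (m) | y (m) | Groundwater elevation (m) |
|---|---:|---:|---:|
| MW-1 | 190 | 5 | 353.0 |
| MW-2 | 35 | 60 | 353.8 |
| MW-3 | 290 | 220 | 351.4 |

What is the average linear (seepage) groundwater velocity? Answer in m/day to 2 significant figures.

With h = a·x + b·y + c and MW-1 as origin, the differences give:
  (-155)·a + 55·b = +0.8
  100·a + 215·b = -1.6
Eliminate b (×215 and ×55, subtract): -38825·a = 260.00 → a = ∂h/∂x = -0.006697
Back-substitute: b = ∂h/∂y = -0.004327.
|∇h| = √(-0.006697² + -0.004327²) = 0.007973
Seepage velocity v = K·i/n = 400.0 × 0.007973 / 0.31 = 10.29 m/day.

10 m/day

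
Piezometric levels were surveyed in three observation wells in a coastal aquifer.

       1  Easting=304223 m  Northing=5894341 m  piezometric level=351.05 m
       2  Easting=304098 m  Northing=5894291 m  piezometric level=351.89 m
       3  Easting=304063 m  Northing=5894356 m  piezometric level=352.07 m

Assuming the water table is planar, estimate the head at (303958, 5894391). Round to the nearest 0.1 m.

352.7 m

Differences from 1: to 2 (Δx, Δy, Δh) = (-125, -50, +0.84); to 3 = (-160, 15, +1.02).
Determinant of the coordinate differences = (-125)·15 − (-160)·(-50) = -9875.
∂h/∂x = [(+0.84)·15 − (+1.02)·(-50)] / -9875 = -0.006441
∂h/∂y = [(-125)·(+1.02) − (-160)·(+0.84)] / -9875 = -0.0006987
h(303958, 5894391) = 351.05 + (-0.006441)·(-265) + (-0.0006987)·(50) = 351.05 +1.707 -0.035 = 352.722 m.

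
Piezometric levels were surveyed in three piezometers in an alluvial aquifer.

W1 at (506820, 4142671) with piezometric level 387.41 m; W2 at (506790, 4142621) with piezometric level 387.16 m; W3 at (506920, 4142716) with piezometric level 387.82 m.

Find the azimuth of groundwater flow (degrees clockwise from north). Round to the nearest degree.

216°

Taking W1 as reference: W2−W1 = (-30, -50, -0.25); W3−W1 = (100, 45, +0.41).
Determinant of the coordinate differences = (-30)·45 − 100·(-50) = 3650.
∂h/∂x = [(-0.25)·45 − (+0.41)·(-50)] / 3650 = +0.002534
∂h/∂y = [(-30)·(+0.41) − 100·(-0.25)] / 3650 = +0.003479
Flow direction (−∇h) has components (-0.002534 E, -0.003479 N).
Azimuth = atan2(E, N) = atan2(-0.002534, -0.003479) = 216.1° ≈ 216°.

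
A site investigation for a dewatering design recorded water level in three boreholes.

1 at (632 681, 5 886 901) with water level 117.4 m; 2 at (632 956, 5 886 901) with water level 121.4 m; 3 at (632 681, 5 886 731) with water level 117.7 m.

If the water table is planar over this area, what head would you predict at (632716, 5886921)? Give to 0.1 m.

∂h/∂x = (121.4 − 117.4) / (632956 − 632681) = +0.01455
∂h/∂y = (117.7 − 117.4) / (5886731 − 5886901) = -0.001765
h(632716, 5886921) = 117.4 + (+0.01455)·(35) + (-0.001765)·(20) = 117.4 +0.509 -0.035 = 117.874 m.

117.9 m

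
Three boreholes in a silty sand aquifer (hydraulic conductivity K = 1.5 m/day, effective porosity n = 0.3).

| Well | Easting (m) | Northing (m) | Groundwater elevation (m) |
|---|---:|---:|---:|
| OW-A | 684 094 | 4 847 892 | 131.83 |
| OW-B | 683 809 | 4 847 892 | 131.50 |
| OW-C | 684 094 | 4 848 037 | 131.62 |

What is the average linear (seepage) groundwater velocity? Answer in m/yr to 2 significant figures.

∂h/∂x = (131.50 − 131.83) / (683809 − 684094) = +0.001158
∂h/∂y = (131.62 − 131.83) / (4848037 − 4847892) = -0.001448
|∇h| = √(0.001158² + -0.001448²) = 0.001854
Seepage velocity v = K·i/n = 1.5 × 0.001854 / 0.3 = 0.00927 m/day = 3.386 m/yr.

3.4 m/yr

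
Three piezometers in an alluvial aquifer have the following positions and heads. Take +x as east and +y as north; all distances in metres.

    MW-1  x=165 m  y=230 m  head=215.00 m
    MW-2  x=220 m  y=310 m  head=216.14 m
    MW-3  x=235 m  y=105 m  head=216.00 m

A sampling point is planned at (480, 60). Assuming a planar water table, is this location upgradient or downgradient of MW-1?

upgradient

With h = a·x + b·y + c and MW-1 as origin, the differences give:
  55·a + 80·b = +1.14
  70·a + (-125)·b = +1.00
Eliminate b (×(-125) and ×80, subtract): -12475·a = -222.500 → a = ∂h/∂x = +0.01784
Back-substitute: b = ∂h/∂y = +0.001988.
Head at (480, 60) = 215.00 + (+0.01784)·(315) + (+0.001988)·(-170) = 220.28 m.
That is higher than the 215.00 m at MW-1, so the point is upgradient.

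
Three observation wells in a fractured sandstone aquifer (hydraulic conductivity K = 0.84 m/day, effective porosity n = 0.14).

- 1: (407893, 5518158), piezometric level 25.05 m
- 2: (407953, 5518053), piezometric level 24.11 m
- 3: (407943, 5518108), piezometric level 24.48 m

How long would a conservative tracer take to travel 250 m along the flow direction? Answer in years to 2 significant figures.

14 years

Taking 1 as reference: 2−1 = (60, -105, -0.94); 3−1 = (50, -50, -0.57).
Determinant of the coordinate differences = 60·(-50) − 50·(-105) = 2250.
∂h/∂x = [(-0.94)·(-50) − (-0.57)·(-105)] / 2250 = -0.005711
∂h/∂y = [60·(-0.57) − 50·(-0.94)] / 2250 = +0.005689
|∇h| = √(-0.005711² + 0.005689²) = 0.008061
Seepage velocity v = K·i/n = 0.84 × 0.008061 / 0.14 = 0.04837 m/day.
t = 250 / 0.04837 = 5168 days = 14.1 years.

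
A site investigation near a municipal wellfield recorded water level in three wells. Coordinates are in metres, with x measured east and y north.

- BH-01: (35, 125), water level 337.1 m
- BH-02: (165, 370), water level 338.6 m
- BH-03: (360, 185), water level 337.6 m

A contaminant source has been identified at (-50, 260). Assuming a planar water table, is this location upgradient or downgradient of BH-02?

With h = a·x + b·y + c and BH-01 as origin, the differences give:
  130·a + 245·b = +1.5
  325·a + 60·b = +0.5
Eliminate b (×60 and ×245, subtract): -71825·a = -32.50 → a = ∂h/∂x = +0.0004525
Back-substitute: b = ∂h/∂y = +0.005882.
Head at (-50, 260) = 337.1 + (+0.0004525)·(-85) + (+0.005882)·(135) = 337.86 m.
That is lower than the 338.6 m at BH-02, so the point is downgradient.

downgradient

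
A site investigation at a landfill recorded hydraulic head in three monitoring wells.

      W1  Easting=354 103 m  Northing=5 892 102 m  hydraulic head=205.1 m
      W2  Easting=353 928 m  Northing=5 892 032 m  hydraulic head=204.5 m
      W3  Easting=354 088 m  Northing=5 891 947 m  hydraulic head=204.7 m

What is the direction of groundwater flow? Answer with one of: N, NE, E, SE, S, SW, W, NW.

Differences from W1: to W2 (Δx, Δy, Δh) = (-175, -70, -0.6); to W3 = (-15, -155, -0.4).
Determinant of the coordinate differences = (-175)·(-155) − (-15)·(-70) = 26075.
∂h/∂x = [(-0.6)·(-155) − (-0.4)·(-70)] / 26075 = +0.002493
∂h/∂y = [(-175)·(-0.4) − (-15)·(-0.6)] / 26075 = +0.002339
Flow = −∇h = (-0.002493 east, -0.002339 north), which points southwest.

SW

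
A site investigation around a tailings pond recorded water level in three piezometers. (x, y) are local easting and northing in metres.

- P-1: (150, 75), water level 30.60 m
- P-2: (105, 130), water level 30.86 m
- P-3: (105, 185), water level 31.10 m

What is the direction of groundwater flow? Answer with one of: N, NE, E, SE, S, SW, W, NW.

With h = a·x + b·y + c and P-1 as origin, the differences give:
  (-45)·a + 55·b = +0.26
  (-45)·a + 110·b = +0.50
Eliminate b (×110 and ×55, subtract): -2475·a = 1.100 → a = ∂h/∂x = -0.0004444
Back-substitute: b = ∂h/∂y = +0.004364.
Flow = −∇h = (+0.0004444 east, -0.004364 north), which points south.

S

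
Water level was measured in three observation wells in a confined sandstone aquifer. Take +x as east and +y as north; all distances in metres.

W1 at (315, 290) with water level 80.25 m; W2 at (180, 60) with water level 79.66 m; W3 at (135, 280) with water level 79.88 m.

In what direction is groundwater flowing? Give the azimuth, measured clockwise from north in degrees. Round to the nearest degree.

Three-point gradient (reference W1): Δ to W2 = (-135, -230, -0.59), Δ to W3 = (-180, -10, -0.37).
∂h/∂x = +0.001978, ∂h/∂y = +0.001404 (det = -40050).
Flow direction (−∇h) has components (-0.001978 E, -0.001404 N).
Azimuth = atan2(E, N) = atan2(-0.001978, -0.001404) = 234.6° ≈ 235°.

235°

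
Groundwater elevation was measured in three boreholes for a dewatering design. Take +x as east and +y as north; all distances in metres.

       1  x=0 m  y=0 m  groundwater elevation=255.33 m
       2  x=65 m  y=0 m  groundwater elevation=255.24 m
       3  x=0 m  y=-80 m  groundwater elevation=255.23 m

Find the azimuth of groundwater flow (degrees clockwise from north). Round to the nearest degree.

∂h/∂x = (255.24 − 255.33) / (65 − 0) = -0.001385
∂h/∂y = (255.23 − 255.33) / (-80 − 0) = +0.001250
Flow direction (−∇h) has components (+0.001385 E, -0.001250 N).
Azimuth = atan2(E, N) = atan2(+0.001385, -0.001250) = 132.1° ≈ 132°.

132°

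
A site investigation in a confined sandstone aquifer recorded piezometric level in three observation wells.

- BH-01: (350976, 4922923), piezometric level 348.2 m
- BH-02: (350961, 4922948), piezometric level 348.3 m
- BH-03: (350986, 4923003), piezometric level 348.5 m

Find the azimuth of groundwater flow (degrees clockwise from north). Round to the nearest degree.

175°

Taking BH-01 as reference: BH-02−BH-01 = (-15, 25, +0.1); BH-03−BH-01 = (10, 80, +0.3).
Determinant of the coordinate differences = (-15)·80 − 10·25 = -1450.
∂h/∂x = [(+0.1)·80 − (+0.3)·25] / -1450 = -0.0003448
∂h/∂y = [(-15)·(+0.3) − 10·(+0.1)] / -1450 = +0.003793
Flow direction (−∇h) has components (+0.0003448 E, -0.003793 N).
Azimuth = atan2(E, N) = atan2(+0.0003448, -0.003793) = 174.8° ≈ 175°.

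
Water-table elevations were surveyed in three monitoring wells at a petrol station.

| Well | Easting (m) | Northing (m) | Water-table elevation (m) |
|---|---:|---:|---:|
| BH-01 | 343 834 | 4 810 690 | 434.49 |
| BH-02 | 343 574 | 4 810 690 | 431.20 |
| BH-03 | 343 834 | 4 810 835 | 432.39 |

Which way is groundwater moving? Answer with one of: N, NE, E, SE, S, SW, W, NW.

NW

∂h/∂x = (431.20 − 434.49) / (343574 − 343834) = +0.01265
∂h/∂y = (432.39 − 434.49) / (4810835 − 4810690) = -0.01448
Flow = −∇h = (-0.01265 east, +0.01448 north), which points northwest.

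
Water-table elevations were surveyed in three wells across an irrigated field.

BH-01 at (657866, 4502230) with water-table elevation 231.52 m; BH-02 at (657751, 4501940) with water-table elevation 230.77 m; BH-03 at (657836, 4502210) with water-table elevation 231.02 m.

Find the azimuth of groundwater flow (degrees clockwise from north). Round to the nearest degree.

285°

Three-point gradient (reference BH-01): Δ to BH-02 = (-115, -290, -0.75), Δ to BH-03 = (-30, -20, -0.50).
∂h/∂x = +0.02031, ∂h/∂y = -0.005469 (det = -6400).
Flow direction (−∇h) has components (-0.02031 E, +0.005469 N).
Azimuth = atan2(E, N) = atan2(-0.02031, +0.005469) = 285.1° ≈ 285°.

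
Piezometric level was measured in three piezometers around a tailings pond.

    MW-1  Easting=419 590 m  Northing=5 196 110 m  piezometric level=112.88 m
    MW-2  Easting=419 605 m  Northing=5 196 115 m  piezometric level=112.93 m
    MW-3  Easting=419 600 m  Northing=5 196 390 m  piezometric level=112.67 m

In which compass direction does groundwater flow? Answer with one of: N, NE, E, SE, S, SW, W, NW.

W

With h = a·x + b·y + c and MW-1 as origin, the differences give:
  15·a + 5·b = +0.05
  10·a + 280·b = -0.21
Eliminate b (×280 and ×5, subtract): 4150·a = 15.050 → a = ∂h/∂x = +0.003627
Back-substitute: b = ∂h/∂y = -0.0008795.
Flow = −∇h = (-0.003627 east, +0.0008795 north), which points west.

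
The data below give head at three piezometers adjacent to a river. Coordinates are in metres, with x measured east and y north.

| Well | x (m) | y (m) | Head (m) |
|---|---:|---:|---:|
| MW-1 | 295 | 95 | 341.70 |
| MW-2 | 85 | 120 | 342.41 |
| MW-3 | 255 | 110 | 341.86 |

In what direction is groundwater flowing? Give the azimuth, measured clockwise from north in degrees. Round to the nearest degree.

With h = a·x + b·y + c and MW-1 as origin, the differences give:
  (-210)·a + 25·b = +0.71
  (-40)·a + 15·b = +0.16
Eliminate b (×15 and ×25, subtract): -2150·a = 6.650 → a = ∂h/∂x = -0.003093
Back-substitute: b = ∂h/∂y = +0.002419.
Flow direction (−∇h) has components (+0.003093 E, -0.002419 N).
Azimuth = atan2(E, N) = atan2(+0.003093, -0.002419) = 128.0° ≈ 128°.

128°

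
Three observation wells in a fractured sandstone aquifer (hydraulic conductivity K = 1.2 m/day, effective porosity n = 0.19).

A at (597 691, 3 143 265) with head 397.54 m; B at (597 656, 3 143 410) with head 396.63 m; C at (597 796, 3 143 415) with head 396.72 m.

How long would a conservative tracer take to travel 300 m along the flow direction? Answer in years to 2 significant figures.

Taking A as reference: B−A = (-35, 145, -0.91); C−A = (105, 150, -0.82).
Solve a·Δx + b·Δy = Δh: det = (-35)·150 − 105·145 = -20475.
∂h/∂x = [(-0.91)·150 − (-0.82)·145] / -20475 = +0.0008596
∂h/∂y = [(-35)·(-0.82) − 105·(-0.91)] / -20475 = -0.006068
|∇h| = √(0.0008596² + -0.006068²) = 0.006129
Seepage velocity v = K·i/n = 1.2 × 0.006129 / 0.19 = 0.03871 m/day.
t = 300 / 0.03871 = 7750 days = 21.2 years.

21 years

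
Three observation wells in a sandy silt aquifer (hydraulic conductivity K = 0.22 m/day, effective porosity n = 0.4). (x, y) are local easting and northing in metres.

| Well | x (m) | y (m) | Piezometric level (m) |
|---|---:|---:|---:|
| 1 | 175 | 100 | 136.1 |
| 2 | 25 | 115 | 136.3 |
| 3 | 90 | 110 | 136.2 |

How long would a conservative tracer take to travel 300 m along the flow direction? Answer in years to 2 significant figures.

160 years

Taking 1 as reference: 2−1 = (-150, 15, +0.2); 3−1 = (-85, 10, +0.1).
Solve a·Δx + b·Δy = Δh: det = (-150)·10 − (-85)·15 = -225.
∂h/∂x = [(+0.2)·10 − (+0.1)·15] / -225 = -0.002222
∂h/∂y = [(-150)·(+0.1) − (-85)·(+0.2)] / -225 = -0.008889
|∇h| = √(-0.002222² + -0.008889²) = 0.009163
Seepage velocity v = K·i/n = 0.22 × 0.009163 / 0.4 = 0.00504 m/day.
t = 300 / 0.00504 = 5.952e+04 days = 163 years.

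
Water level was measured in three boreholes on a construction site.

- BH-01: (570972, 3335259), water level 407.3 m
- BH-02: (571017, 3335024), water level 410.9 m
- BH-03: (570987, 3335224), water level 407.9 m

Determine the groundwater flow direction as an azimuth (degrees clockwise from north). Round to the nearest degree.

331°

With h = a·x + b·y + c and BH-01 as origin, the differences give:
  45·a + (-235)·b = +3.6
  15·a + (-35)·b = +0.6
Eliminate b (×(-35) and ×(-235), subtract): 1950·a = 15.00 → a = ∂h/∂x = +0.007692
Back-substitute: b = ∂h/∂y = -0.01385.
Flow direction (−∇h) has components (-0.007692 E, +0.01385 N).
Azimuth = atan2(E, N) = atan2(-0.007692, +0.01385) = 330.9° ≈ 331°.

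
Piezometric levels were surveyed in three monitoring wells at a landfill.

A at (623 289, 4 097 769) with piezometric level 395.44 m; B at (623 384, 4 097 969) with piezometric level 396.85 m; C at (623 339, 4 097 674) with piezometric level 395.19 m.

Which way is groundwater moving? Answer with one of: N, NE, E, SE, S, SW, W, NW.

With h = a·x + b·y + c and A as origin, the differences give:
  95·a + 200·b = +1.41
  50·a + (-95)·b = -0.25
Eliminate b (×(-95) and ×200, subtract): -19025·a = -83.950 → a = ∂h/∂x = +0.004413
Back-substitute: b = ∂h/∂y = +0.004954.
Flow = −∇h = (-0.004413 east, -0.004954 north), which points southwest.

SW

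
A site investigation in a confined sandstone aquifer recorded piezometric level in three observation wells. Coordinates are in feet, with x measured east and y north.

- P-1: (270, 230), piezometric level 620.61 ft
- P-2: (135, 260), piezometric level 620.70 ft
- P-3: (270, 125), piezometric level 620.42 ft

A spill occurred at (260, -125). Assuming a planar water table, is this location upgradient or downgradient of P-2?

downgradient

Differences from P-1: to P-2 (Δx, Δy, Δh) = (-135, 30, +0.09); to P-3 = (0, -105, -0.19).
Determinant of the coordinate differences = (-135)·(-105) − 0·30 = 14175.
∂h/∂x = [(+0.09)·(-105) − (-0.19)·30] / 14175 = -0.0002646
∂h/∂y = [(-135)·(-0.19) − 0·(+0.09)] / 14175 = +0.001810
Head at (260, -125) = 620.61 + (-0.0002646)·(-10) + (+0.001810)·(-355) = 619.97 ft.
That is lower than the 620.70 ft at P-2, so the point is downgradient.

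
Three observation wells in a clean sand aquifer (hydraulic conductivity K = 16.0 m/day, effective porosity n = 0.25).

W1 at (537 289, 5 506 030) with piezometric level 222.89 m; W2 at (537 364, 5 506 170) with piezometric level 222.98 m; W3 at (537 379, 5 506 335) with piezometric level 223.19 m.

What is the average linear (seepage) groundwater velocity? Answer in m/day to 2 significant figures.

0.13 m/day

Differences from W1: to W2 (Δx, Δy, Δh) = (75, 140, +0.09); to W3 = (90, 305, +0.30).
Determinant of the coordinate differences = 75·305 − 90·140 = 10275.
∂h/∂x = [(+0.09)·305 − (+0.30)·140] / 10275 = -0.001416
∂h/∂y = [75·(+0.30) − 90·(+0.09)] / 10275 = +0.001401
|∇h| = √(-0.001416² + 0.001401²) = 0.001992
Seepage velocity v = K·i/n = 16.0 × 0.001992 / 0.25 = 0.1275 m/day.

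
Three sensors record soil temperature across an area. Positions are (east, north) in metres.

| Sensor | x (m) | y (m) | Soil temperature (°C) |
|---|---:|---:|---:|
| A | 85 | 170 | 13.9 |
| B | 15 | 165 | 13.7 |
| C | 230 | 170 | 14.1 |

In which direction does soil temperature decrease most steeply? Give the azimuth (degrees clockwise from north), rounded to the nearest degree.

Taking A as reference: B−A = (-70, -5, -0.2); C−A = (145, 0, +0.2).
Determinant of the coordinate differences = (-70)·0 − 145·(-5) = 725.
∂T/∂x = [(-0.2)·0 − (+0.2)·(-5)] / 725 = +0.001379
∂T/∂y = [(-70)·(+0.2) − 145·(-0.2)] / 725 = +0.02069
Steepest decrease is along −∇f: components (-0.001379 E, -0.02069 N).
Azimuth = atan2(-0.001379, -0.02069) = 183.8° ≈ 184°.

184°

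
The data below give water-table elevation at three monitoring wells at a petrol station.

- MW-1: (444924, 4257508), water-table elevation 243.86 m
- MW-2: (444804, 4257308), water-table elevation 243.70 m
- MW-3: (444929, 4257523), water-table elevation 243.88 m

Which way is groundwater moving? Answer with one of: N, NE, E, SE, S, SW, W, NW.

Taking MW-1 as reference: MW-2−MW-1 = (-120, -200, -0.16); MW-3−MW-1 = (5, 15, +0.02).
Determinant of the coordinate differences = (-120)·15 − 5·(-200) = -800.
∂h/∂x = [(-0.16)·15 − (+0.02)·(-200)] / -800 = -0.002000
∂h/∂y = [(-120)·(+0.02) − 5·(-0.16)] / -800 = +0.002000
Flow = −∇h = (+0.002000 east, -0.002000 north), which points southeast.

SE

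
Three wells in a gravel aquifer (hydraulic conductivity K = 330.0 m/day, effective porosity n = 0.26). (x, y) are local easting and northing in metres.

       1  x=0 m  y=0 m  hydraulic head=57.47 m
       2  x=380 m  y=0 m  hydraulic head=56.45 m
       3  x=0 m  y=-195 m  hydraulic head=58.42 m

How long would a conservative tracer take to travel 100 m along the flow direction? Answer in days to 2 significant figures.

14 days

∂h/∂x = (56.45 − 57.47) / (380 − 0) = -0.002684
∂h/∂y = (58.42 − 57.47) / (-195 − 0) = -0.004872
|∇h| = √(-0.002684² + -0.004872²) = 0.005562
Seepage velocity v = K·i/n = 330.0 × 0.005562 / 0.26 = 7.059 m/day.
t = 100 / 7.059 = 14.17 days.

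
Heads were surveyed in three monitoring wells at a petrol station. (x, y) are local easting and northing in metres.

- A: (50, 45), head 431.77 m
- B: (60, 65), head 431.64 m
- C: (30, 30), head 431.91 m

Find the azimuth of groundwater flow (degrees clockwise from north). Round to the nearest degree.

035°

With h = a·x + b·y + c and A as origin, the differences give:
  10·a + 20·b = -0.13
  (-20)·a + (-15)·b = +0.14
Eliminate b (×(-15) and ×20, subtract): 250·a = -0.850 → a = ∂h/∂x = -0.003400
Back-substitute: b = ∂h/∂y = -0.004800.
Flow direction (−∇h) has components (+0.003400 E, +0.004800 N).
Azimuth = atan2(E, N) = atan2(+0.003400, +0.004800) = 35.3° ≈ 035°.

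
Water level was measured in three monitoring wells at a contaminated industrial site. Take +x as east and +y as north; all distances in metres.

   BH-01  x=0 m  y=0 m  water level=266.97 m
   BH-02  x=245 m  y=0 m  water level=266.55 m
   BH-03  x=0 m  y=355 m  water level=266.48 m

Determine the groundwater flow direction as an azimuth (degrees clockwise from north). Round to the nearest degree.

051°

∂h/∂x = (266.55 − 266.97) / (245 − 0) = -0.001714
∂h/∂y = (266.48 − 266.97) / (355 − 0) = -0.001380
Flow direction (−∇h) has components (+0.001714 E, +0.001380 N).
Azimuth = atan2(E, N) = atan2(+0.001714, +0.001380) = 51.2° ≈ 051°.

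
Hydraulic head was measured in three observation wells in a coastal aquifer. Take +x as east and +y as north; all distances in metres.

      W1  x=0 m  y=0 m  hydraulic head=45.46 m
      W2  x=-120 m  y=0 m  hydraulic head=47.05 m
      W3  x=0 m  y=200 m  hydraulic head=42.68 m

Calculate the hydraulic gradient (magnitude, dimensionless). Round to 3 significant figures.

∂h/∂x = (47.05 − 45.46) / (-120 − 0) = -0.01325
∂h/∂y = (42.68 − 45.46) / (200 − 0) = -0.01390
|∇h| = √(-0.01325² + -0.01390²) = 0.0192

0.0192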